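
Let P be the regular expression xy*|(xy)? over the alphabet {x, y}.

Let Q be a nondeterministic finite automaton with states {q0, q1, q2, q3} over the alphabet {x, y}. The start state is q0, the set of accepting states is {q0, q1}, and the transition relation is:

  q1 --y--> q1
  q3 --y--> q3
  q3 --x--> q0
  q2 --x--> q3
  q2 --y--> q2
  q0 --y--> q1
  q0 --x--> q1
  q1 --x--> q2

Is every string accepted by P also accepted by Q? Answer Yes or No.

Yes

Converting the expression P to a DFA (subset construction, then merging equivalent states) gives the minimal DFA with states {p0, p1, p2}, start state p0, accepting states {p0, p1} and transitions p0: x→p1, y→p2; p1: x→p2, y→p1; p2: x→p2, y→p2.
Exploring the product automaton P × Q from the start pair (p0, q0), following both machines on each input symbol, reaches 6 state pairs: (p0, q0), (p1, q1), (p2, q1), (p2, q2), (p2, q3), (p2, q0).
P accepts in {p0, p1} and Q accepts in {q0, q1}. The reachable pairs whose P-component is accepting are (p0, q0), (p1, q1); in each of them the Q-component is accepting too, so the product for L(P) \ L(Q) (P-component accepting, Q-component rejecting) has no reachable accepting pair and the difference is empty.
Hence every string in L(P) is also in L(Q).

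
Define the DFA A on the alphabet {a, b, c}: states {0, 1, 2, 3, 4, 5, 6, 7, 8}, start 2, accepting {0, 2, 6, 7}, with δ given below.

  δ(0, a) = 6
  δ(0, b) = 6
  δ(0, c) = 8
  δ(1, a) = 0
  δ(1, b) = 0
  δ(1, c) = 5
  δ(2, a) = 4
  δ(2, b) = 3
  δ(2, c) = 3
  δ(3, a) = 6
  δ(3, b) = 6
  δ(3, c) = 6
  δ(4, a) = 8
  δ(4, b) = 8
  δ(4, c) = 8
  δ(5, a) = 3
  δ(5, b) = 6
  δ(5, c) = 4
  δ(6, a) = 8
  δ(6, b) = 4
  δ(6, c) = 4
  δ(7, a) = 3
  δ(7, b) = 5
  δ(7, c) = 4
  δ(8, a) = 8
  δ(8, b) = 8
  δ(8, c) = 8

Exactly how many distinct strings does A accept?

The useful subgraph on states {2, 3, 6} is acyclic, so L(A) is finite; the longest accepting path visits 3 useful states, giving maximum string length 2.
Counting accepting paths from 2 by length: 1 of length 0, 6 of length 2. Total 7.

7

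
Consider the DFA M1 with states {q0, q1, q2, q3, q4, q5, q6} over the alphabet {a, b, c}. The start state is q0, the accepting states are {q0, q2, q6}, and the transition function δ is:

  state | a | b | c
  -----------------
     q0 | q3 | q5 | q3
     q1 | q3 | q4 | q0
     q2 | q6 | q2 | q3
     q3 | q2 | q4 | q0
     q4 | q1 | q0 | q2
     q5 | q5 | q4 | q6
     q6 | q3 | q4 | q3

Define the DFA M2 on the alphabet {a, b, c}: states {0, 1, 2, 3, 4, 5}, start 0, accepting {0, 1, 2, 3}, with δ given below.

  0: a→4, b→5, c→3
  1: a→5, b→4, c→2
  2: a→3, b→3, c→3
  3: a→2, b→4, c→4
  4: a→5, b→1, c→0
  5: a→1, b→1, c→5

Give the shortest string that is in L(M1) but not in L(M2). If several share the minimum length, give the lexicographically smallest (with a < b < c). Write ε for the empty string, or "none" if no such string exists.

aa

The string aa is accepted by M1 but not by M2.
No shorter string lies in the difference, and aa is the lexicographically first length-2 string in L(M1) \ L(M2).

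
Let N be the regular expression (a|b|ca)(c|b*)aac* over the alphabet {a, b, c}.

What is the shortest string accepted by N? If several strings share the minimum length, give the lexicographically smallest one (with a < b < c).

aaa

By inspection of the expression, no string of length less than 3 matches, and aaa is the lexicographically first match of length 3.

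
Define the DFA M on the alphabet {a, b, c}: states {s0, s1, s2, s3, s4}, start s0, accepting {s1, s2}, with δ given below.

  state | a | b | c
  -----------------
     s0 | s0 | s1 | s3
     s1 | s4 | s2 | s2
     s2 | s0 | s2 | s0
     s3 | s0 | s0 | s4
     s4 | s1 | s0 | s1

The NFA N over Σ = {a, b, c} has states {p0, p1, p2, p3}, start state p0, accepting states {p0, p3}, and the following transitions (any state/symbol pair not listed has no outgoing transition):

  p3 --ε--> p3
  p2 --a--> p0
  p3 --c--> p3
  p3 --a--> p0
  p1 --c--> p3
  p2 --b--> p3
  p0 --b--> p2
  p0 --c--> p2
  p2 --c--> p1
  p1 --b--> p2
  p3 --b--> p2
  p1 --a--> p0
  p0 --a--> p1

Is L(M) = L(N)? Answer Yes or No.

No

The string b is accepted by M but rejected by N.
So L(M) ≠ L(N).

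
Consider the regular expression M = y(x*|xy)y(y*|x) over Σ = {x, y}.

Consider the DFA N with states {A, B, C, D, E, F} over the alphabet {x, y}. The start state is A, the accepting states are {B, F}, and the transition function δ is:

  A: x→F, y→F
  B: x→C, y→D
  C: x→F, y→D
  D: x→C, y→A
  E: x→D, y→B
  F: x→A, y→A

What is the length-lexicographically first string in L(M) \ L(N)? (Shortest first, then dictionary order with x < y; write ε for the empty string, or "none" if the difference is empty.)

yy

The string yy is accepted by M but not by N.
No shorter string lies in the difference, and yy is the lexicographically first length-2 string in L(M) \ L(N).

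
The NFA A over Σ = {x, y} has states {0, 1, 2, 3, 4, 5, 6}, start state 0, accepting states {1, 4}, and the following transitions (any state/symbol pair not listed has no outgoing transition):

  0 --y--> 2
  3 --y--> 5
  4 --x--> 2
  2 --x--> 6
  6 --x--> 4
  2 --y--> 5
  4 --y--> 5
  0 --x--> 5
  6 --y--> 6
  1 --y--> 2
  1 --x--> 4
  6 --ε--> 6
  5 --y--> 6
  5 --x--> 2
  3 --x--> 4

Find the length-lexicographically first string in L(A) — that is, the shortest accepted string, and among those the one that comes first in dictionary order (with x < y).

A breadth-first search from 0 reaches an accepting state first via the path 0 → 5 → 6 → 4 on input xyx.
No string of length < 3 is accepted (BFS exhausts all shorter strings without reaching an accepting state), and xyx is the lexicographically least accepting string of length 3.

xyx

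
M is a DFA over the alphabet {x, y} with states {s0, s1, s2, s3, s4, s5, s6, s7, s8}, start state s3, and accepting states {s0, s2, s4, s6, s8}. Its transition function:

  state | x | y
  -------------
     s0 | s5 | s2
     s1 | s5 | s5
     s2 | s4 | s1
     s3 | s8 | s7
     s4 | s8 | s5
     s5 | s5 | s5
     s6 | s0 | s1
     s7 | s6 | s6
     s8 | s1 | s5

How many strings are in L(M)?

The useful subgraph on states {s0, s2, s3, s4, s6, s7, s8} is acyclic, so L(M) is finite; the longest accepting path visits 7 useful states, giving maximum string length 6.
Counting accepting paths from s3 by length: 1 of length 1, 2 of length 2, 2 of length 3, 2 of length 4, 2 of length 5, 2 of length 6. Total 11.

11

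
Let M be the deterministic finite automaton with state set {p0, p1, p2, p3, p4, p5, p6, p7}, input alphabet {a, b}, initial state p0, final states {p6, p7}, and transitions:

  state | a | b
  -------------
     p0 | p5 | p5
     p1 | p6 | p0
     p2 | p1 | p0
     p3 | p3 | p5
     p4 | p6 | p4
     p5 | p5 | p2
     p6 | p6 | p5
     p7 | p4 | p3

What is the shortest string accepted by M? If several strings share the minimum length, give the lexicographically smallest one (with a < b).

abaa

A breadth-first search from p0 reaches an accepting state first via the path p0 → p5 → p2 → p1 → p6 on input abaa.
No string of length < 4 is accepted (BFS exhausts all shorter strings without reaching an accepting state), and abaa is the lexicographically least accepting string of length 4.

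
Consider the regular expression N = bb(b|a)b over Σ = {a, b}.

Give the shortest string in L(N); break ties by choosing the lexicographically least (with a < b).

bbab

By inspection of the expression, no string of length less than 4 matches, and bbab is the lexicographically first match of length 4.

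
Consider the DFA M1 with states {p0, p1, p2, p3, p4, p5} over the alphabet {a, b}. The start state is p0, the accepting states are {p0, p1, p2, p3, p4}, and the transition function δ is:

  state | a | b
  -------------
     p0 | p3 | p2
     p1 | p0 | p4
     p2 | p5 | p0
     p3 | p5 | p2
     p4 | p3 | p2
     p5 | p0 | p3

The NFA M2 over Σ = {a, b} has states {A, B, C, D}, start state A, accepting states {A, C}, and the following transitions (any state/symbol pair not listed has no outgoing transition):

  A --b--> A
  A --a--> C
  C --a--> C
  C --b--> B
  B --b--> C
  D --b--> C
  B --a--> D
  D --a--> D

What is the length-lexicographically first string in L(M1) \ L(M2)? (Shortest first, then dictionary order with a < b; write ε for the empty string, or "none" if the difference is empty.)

The string ab is accepted by M1 but not by M2.
No shorter string lies in the difference, and ab is the lexicographically first length-2 string in L(M1) \ L(M2).

ab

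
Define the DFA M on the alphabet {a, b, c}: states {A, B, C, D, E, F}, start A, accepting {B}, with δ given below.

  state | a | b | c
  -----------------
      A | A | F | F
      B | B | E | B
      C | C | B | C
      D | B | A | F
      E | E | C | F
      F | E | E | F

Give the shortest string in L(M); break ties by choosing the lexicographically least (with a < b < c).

A breadth-first search from A reaches an accepting state first via the path A → F → E → C → B on input babb.
No string of length < 4 is accepted (BFS exhausts all shorter strings without reaching an accepting state), and babb is the lexicographically least accepting string of length 4.

babb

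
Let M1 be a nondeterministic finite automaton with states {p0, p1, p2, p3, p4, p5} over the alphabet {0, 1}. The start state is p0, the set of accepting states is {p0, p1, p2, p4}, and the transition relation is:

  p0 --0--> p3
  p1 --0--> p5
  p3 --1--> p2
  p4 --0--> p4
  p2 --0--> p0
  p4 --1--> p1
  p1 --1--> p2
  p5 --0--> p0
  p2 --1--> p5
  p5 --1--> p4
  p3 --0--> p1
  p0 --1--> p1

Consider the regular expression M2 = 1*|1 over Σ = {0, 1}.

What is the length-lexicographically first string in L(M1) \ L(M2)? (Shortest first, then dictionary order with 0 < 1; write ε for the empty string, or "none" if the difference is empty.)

00

The string 00 is accepted by M1 but not by M2.
No shorter string lies in the difference, and 00 is the lexicographically first length-2 string in L(M1) \ L(M2).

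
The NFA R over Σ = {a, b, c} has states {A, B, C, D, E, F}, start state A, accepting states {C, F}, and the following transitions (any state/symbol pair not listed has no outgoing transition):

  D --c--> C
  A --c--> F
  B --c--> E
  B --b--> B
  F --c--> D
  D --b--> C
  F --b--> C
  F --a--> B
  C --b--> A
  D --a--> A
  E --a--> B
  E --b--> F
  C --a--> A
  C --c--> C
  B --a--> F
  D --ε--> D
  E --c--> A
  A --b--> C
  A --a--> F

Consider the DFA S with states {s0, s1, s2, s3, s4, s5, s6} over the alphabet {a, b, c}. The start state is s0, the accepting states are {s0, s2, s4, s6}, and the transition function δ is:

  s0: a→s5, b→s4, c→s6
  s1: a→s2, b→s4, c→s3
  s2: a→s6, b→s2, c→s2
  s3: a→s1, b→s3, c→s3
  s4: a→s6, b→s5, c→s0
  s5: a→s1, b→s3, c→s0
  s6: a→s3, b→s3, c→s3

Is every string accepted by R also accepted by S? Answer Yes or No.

No

The string a is in L(R) but not in L(S).
So L(R) ⊄ L(S).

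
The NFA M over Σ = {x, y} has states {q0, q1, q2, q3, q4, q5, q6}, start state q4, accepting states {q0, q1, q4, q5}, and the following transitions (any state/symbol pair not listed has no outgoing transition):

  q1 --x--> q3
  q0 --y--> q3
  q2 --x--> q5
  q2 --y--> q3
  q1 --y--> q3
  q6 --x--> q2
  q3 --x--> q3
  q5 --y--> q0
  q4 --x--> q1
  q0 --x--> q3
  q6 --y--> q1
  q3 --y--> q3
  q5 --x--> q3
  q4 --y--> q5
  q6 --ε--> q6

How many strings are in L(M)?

The useful subgraph on states {q0, q1, q4, q5} is acyclic, so L(M) is finite; the longest accepting path visits 3 useful states, giving maximum string length 2.
Counting accepting paths from q4 by length: 1 of length 0, 2 of length 1, 1 of length 2. Total 4.

4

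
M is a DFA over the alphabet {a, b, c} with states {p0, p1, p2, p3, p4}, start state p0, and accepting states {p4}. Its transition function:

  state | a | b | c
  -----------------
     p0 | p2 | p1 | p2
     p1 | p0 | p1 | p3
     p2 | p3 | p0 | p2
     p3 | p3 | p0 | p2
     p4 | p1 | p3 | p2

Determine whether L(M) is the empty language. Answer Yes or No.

The states reachable from the start state are {p0, p1, p2, p3}.
None of the accepting states {p4} is reachable, so no string is accepted and L(M) = ∅.

Yes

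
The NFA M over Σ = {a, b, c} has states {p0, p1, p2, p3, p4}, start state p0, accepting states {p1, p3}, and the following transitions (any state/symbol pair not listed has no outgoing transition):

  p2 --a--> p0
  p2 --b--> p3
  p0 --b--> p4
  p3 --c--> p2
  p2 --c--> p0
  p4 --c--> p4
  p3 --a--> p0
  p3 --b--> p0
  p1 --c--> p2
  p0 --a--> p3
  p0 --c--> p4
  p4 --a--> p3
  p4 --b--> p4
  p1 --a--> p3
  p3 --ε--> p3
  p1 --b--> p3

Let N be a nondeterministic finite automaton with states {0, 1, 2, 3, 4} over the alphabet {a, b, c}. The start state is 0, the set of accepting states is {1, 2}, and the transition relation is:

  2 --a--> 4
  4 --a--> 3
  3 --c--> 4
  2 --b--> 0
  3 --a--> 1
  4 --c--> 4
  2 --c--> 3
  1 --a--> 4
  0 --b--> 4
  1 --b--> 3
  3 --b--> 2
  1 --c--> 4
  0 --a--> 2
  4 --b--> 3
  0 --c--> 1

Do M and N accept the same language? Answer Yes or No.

The string ba is accepted by M but rejected by N.
So L(M) ≠ L(N).

No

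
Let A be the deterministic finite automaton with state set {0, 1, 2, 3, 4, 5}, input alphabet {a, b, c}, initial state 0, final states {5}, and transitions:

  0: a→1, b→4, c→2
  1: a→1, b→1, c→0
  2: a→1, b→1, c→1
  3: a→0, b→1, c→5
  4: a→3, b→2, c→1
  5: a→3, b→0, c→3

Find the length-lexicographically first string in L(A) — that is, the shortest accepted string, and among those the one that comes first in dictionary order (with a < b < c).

A breadth-first search from 0 reaches an accepting state first via the path 0 → 4 → 3 → 5 on input bac.
No string of length < 3 is accepted (BFS exhausts all shorter strings without reaching an accepting state), and bac is the lexicographically least accepting string of length 3.

bac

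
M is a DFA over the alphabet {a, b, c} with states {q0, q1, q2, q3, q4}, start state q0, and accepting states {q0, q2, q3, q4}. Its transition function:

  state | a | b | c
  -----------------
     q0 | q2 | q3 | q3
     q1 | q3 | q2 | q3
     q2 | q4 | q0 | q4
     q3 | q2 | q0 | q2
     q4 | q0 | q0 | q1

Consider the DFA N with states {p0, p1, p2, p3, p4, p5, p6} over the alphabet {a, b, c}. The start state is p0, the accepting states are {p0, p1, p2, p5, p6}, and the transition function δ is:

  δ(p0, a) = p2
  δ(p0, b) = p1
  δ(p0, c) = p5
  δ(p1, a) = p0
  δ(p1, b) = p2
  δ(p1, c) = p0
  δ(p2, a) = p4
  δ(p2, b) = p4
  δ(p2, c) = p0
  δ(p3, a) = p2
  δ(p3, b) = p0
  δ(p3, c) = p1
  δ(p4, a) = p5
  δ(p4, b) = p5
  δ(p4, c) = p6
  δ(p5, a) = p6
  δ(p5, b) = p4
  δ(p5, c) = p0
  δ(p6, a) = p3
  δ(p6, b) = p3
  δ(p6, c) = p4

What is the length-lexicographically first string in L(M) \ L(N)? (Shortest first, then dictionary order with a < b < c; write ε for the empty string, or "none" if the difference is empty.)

aa

The string aa is accepted by M but not by N.
No shorter string lies in the difference, and aa is the lexicographically first length-2 string in L(M) \ L(N).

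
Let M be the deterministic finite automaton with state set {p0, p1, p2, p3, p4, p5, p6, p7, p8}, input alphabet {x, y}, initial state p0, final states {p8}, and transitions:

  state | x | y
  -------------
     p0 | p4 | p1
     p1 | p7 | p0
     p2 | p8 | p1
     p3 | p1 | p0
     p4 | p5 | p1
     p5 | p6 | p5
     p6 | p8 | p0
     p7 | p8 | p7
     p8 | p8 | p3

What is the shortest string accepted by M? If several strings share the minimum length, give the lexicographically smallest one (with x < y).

yxx

A breadth-first search from p0 reaches an accepting state first via the path p0 → p1 → p7 → p8 on input yxx.
No string of length < 3 is accepted (BFS exhausts all shorter strings without reaching an accepting state), and yxx is the lexicographically least accepting string of length 3.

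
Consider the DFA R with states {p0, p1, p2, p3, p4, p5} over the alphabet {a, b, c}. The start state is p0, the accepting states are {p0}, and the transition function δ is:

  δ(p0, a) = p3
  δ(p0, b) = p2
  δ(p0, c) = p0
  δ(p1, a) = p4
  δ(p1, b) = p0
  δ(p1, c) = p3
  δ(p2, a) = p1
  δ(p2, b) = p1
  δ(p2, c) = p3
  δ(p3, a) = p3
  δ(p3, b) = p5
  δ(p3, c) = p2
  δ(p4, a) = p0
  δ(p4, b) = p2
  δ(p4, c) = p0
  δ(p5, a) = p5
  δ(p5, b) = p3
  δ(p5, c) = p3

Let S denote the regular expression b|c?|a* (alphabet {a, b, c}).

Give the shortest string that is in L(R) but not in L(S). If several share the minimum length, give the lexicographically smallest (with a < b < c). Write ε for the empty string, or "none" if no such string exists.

The string cc is accepted by R but not by S.
No shorter string lies in the difference, and cc is the lexicographically first length-2 string in L(R) \ L(S).

cc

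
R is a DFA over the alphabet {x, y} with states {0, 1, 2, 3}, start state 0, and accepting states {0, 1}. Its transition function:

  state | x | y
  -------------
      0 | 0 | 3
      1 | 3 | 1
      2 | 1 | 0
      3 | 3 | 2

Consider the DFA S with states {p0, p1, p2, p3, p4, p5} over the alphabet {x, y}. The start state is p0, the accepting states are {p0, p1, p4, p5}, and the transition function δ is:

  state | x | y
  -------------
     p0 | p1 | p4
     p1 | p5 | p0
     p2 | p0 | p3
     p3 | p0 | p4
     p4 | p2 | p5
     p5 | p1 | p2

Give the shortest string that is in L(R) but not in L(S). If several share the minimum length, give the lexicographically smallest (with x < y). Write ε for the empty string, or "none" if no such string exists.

yyy

The string yyy is accepted by R but not by S.
No shorter string lies in the difference, and yyy is the lexicographically first length-3 string in L(R) \ L(S).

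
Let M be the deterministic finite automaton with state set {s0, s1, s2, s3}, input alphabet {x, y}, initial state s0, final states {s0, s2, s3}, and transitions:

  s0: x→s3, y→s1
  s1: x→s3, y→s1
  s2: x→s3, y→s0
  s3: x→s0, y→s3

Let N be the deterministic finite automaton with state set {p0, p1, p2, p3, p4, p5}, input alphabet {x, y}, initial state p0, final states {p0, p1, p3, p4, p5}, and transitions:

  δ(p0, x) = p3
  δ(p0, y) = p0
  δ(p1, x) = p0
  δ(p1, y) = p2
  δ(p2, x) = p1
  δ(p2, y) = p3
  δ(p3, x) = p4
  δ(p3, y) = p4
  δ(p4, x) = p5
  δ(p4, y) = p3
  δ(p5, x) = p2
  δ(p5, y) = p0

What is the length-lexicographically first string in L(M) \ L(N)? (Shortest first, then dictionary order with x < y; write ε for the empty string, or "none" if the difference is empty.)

The string xxxx is accepted by M but not by N.
No shorter string lies in the difference, and xxxx is the lexicographically first length-4 string in L(M) \ L(N).

xxxx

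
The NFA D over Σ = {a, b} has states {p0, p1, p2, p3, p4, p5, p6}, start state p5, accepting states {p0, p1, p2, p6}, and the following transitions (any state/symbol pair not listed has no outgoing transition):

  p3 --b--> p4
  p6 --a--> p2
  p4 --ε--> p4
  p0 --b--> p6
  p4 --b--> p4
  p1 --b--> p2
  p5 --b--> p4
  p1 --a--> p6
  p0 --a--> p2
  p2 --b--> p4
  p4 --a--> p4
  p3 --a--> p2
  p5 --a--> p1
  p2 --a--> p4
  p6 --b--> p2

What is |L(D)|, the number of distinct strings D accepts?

5

The useful subgraph on states {p1, p2, p5, p6} is acyclic, so L(D) is finite; the longest accepting path visits 4 useful states, giving maximum string length 3.
Counting accepting paths from p5 by length: 1 of length 1, 2 of length 2, 2 of length 3. Total 5.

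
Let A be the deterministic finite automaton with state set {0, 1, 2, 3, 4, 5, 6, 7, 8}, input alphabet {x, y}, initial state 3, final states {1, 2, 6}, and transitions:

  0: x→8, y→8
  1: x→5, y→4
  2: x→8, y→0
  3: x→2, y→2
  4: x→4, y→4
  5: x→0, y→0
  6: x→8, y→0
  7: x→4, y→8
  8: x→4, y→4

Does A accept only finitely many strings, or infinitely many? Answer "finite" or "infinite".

The useful states (reachable from 3 and able to reach an accepting state) are {2, 3}.
Restricted to these states the transition graph has no cycle, so every accepting path has bounded length and L is finite.

finite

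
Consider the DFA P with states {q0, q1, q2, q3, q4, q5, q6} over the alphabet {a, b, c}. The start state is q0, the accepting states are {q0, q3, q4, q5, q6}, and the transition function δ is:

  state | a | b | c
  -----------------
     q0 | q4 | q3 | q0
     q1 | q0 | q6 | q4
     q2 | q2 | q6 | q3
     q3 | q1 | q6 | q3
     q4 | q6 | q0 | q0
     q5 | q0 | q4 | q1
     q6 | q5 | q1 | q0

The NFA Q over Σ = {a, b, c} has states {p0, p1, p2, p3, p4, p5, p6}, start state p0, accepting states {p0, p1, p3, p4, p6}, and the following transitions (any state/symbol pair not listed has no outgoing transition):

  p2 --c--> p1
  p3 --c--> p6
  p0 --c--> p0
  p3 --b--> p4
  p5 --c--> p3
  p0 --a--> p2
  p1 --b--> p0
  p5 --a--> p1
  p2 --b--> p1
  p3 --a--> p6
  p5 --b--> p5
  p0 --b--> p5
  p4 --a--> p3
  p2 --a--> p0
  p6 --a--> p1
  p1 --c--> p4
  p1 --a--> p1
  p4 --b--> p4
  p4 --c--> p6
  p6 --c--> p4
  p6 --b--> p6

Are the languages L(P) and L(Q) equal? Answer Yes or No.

The string a is accepted by P but rejected by Q.
So L(P) ≠ L(Q).

No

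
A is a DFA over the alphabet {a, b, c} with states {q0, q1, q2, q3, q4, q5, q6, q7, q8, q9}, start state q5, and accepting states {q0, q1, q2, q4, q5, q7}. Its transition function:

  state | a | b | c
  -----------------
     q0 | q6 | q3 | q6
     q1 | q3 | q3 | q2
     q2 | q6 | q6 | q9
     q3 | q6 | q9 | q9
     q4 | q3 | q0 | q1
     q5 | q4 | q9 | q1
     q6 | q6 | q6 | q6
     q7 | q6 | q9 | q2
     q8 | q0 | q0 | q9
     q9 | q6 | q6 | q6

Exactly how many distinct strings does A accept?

7

The useful subgraph on states {q0, q1, q2, q4, q5} is acyclic, so L(A) is finite; the longest accepting path visits 4 useful states, giving maximum string length 3.
Counting accepting paths from q5 by length: 1 of length 0, 2 of length 1, 3 of length 2, 1 of length 3. Total 7.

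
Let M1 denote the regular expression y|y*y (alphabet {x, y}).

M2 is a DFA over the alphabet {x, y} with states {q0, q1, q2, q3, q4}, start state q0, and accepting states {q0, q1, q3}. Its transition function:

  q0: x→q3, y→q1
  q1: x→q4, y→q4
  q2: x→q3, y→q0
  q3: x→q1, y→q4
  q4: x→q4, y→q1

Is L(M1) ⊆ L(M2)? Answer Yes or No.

No

The string yy is in L(M1) but not in L(M2).
So L(M1) ⊄ L(M2).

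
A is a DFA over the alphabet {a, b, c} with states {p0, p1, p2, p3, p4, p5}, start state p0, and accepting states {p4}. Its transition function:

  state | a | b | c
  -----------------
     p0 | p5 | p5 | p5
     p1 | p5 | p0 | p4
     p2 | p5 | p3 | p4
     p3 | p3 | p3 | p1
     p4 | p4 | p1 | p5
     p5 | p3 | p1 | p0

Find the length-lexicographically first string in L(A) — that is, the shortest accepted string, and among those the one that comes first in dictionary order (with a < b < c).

abc

A breadth-first search from p0 reaches an accepting state first via the path p0 → p5 → p1 → p4 on input abc.
No string of length < 3 is accepted (BFS exhausts all shorter strings without reaching an accepting state), and abc is the lexicographically least accepting string of length 3.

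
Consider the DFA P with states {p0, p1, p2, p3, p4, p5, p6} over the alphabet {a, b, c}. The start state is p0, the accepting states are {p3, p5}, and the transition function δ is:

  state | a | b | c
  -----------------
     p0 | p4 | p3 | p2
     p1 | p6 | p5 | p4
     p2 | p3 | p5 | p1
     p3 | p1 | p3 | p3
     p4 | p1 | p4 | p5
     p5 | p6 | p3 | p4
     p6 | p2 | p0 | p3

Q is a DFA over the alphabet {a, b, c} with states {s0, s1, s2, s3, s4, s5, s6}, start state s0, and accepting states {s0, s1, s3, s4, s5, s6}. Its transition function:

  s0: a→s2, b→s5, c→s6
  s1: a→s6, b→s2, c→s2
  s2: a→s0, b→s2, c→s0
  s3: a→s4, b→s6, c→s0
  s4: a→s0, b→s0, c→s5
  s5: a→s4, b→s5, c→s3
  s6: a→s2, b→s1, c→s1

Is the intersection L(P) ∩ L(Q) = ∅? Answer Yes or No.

The string b is accepted by both P and Q.
Hence L(P) ∩ L(Q) ≠ ∅.

No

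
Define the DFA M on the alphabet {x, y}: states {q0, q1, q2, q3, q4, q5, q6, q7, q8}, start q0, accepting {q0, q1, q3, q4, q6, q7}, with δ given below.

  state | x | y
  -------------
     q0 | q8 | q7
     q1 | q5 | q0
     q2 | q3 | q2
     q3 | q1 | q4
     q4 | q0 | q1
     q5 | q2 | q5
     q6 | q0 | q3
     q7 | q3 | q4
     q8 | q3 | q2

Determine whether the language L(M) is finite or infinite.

State q2 is reachable from the start and can reach an accepting state, and it lies on the cycle q2 → q2.
Traversing that cycle any number of times yields accepted strings of unbounded length, so the language is infinite.

infinite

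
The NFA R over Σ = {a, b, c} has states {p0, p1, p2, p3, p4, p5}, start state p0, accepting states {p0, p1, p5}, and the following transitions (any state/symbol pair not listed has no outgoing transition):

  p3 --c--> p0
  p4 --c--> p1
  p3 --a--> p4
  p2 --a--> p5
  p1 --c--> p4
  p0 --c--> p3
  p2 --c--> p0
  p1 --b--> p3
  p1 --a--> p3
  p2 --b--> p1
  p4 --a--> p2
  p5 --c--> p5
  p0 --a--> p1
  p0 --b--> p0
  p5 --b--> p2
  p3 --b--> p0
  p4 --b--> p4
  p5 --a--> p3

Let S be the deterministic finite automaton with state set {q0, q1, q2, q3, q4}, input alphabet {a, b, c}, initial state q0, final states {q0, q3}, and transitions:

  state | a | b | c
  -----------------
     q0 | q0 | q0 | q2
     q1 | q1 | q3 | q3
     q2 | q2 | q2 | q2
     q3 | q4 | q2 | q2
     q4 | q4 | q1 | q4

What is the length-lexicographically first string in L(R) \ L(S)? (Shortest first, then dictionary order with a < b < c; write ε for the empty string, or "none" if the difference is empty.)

cb

The string cb is accepted by R but not by S.
No shorter string lies in the difference, and cb is the lexicographically first length-2 string in L(R) \ L(S).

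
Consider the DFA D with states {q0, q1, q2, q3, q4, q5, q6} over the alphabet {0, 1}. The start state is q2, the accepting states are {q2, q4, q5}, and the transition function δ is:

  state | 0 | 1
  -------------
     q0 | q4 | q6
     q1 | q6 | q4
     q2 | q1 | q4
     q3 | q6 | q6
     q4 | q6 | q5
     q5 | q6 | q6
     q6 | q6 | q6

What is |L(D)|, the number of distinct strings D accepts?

The useful subgraph on states {q1, q2, q4, q5} is acyclic, so L(D) is finite; the longest accepting path visits 4 useful states, giving maximum string length 3.
Counting accepting paths from q2 by length: 1 of length 0, 1 of length 1, 2 of length 2, 1 of length 3. Total 5.

5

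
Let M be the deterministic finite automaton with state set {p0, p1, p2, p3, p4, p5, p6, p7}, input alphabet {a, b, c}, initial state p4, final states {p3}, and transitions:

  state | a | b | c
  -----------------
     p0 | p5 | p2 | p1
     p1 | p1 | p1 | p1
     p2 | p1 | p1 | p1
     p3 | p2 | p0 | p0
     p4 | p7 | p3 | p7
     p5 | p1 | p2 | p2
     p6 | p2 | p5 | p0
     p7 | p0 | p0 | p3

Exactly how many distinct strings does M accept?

The useful subgraph on states {p3, p4, p7} is acyclic, so L(M) is finite; the longest accepting path visits 3 useful states, giving maximum string length 2.
Counting accepting paths from p4 by length: 1 of length 1, 2 of length 2. Total 3.

3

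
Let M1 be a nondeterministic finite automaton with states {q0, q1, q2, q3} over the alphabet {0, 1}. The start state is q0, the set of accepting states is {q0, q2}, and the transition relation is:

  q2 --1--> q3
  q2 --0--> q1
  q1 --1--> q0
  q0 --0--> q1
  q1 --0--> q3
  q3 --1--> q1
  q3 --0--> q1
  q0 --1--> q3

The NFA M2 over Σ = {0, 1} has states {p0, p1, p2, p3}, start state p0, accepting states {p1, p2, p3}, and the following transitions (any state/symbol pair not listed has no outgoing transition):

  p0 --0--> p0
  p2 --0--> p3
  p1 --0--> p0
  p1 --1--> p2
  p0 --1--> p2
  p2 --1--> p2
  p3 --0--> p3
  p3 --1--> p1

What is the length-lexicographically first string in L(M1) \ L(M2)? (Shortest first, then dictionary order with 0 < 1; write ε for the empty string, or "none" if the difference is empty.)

The empty string ε is accepted by M1 but not by M2.
Since ε is the unique shortest string, it is the required witness.

ε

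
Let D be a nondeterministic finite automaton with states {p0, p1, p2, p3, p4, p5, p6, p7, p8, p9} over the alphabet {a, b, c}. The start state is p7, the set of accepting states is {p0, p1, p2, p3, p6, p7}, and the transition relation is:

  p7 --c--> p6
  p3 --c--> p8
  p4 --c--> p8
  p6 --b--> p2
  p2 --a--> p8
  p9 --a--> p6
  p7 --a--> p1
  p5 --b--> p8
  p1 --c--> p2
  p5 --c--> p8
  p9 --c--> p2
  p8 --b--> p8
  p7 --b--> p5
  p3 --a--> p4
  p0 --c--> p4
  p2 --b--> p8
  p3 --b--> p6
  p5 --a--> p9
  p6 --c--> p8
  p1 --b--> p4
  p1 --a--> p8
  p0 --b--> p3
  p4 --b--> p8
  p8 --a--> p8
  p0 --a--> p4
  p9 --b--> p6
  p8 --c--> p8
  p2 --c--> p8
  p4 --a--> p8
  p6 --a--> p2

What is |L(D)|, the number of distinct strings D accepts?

The useful subgraph on states {p1, p2, p5, p6, p7, p9} is acyclic, so L(D) is finite; the longest accepting path visits 5 useful states, giving maximum string length 4.
Counting accepting paths from p7 by length: 1 of length 0, 2 of length 1, 3 of length 2, 3 of length 3, 4 of length 4. Total 13.

13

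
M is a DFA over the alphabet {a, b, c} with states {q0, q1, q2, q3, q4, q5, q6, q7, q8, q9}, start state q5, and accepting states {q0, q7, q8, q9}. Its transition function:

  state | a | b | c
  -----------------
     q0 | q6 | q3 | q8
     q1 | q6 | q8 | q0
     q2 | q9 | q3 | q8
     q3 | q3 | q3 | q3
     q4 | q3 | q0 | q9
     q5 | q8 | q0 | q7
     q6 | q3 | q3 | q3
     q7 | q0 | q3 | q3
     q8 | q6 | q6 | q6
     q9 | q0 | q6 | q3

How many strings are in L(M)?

6

The useful subgraph on states {q0, q5, q7, q8} is acyclic, so L(M) is finite; the longest accepting path visits 4 useful states, giving maximum string length 3.
Counting accepting paths from q5 by length: 3 of length 1, 2 of length 2, 1 of length 3. Total 6.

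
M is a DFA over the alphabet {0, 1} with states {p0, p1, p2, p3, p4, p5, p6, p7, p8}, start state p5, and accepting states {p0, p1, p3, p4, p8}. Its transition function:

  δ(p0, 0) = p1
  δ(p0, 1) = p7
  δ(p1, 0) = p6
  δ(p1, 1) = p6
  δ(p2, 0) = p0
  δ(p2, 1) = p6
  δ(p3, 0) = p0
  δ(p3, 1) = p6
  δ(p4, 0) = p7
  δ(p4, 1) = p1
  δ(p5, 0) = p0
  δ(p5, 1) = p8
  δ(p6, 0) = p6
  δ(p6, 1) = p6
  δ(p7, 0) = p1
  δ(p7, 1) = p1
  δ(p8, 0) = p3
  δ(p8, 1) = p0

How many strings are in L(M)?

The useful subgraph on states {p0, p1, p3, p5, p7, p8} is acyclic, so L(M) is finite; the longest accepting path visits 6 useful states, giving maximum string length 5.
Counting accepting paths from p5 by length: 2 of length 1, 3 of length 2, 4 of length 3, 3 of length 4, 2 of length 5. Total 14.

14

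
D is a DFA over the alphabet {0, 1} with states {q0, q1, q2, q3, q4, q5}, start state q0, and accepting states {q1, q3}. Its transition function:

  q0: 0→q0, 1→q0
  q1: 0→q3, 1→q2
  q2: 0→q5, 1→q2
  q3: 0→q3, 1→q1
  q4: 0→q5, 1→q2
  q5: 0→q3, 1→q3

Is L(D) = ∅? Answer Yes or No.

The states reachable from the start state are {q0}.
None of the accepting states {q1, q3} is reachable, so no string is accepted and L(D) = ∅.

Yes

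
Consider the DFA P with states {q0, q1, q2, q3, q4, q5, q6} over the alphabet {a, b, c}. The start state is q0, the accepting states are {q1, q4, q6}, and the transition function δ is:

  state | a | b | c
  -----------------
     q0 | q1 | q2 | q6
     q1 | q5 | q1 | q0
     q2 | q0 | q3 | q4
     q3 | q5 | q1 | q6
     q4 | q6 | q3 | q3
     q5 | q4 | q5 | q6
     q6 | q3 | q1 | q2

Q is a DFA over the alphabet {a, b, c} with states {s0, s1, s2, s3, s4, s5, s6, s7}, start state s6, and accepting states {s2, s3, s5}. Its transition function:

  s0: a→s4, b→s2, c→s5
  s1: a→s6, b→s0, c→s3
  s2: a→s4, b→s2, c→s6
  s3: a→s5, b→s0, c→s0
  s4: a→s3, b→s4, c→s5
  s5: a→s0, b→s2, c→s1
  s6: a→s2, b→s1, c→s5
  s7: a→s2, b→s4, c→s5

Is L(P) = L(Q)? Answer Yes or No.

Exploring the product automaton P × Q from the start pair (q0, s6), following both machines on each input symbol, reaches 7 state pairs: (q0, s6), (q1, s2), (q2, s1), (q6, s5), (q5, s4), (q3, s0), (q4, s3).
P accepts in {q1, q4, q6} and Q accepts in {s2, s3, s5}. In every reachable pair the two components are either both accepting — (q1, s2), (q6, s5), (q4, s3) — or both non-accepting, so no string is accepted by exactly one of the machines: L(P) \ L(Q) and L(Q) \ L(P) are both empty.
Hence every string is accepted by P iff it is accepted by Q, and the two languages coincide.

Yes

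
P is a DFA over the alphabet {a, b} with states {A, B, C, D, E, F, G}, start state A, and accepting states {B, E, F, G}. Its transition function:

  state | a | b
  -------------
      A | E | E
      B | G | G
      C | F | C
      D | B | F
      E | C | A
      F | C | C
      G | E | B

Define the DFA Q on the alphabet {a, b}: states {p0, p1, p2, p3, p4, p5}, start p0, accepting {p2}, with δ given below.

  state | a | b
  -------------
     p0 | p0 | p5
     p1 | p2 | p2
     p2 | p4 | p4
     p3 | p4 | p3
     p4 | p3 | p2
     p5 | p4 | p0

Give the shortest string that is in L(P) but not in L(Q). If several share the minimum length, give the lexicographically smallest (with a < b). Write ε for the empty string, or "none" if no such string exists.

a

The string a is accepted by P but not by Q.
No shorter string lies in the difference, and a is the lexicographically first length-1 string in L(P) \ L(Q).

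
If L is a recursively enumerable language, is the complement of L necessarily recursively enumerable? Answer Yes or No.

If both L and its complement were r.e., running the two recognisers in parallel would decide L, so L would be recursive; but there are r.e. languages that are not recursive (e.g. the halting problem), and their complements are therefore not r.e.

No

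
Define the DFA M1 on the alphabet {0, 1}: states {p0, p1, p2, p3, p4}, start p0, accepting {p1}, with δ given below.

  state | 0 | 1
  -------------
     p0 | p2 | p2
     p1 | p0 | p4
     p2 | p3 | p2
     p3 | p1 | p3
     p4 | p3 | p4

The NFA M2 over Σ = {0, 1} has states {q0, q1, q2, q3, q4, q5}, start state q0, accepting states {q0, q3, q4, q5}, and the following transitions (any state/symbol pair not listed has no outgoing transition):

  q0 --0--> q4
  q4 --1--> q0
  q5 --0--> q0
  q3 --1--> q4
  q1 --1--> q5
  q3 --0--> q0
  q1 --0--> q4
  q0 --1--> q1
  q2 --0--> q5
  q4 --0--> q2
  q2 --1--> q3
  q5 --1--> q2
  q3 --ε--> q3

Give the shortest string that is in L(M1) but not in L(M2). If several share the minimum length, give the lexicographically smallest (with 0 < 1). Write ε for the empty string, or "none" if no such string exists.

100

The string 100 is accepted by M1 but not by M2.
No shorter string lies in the difference, and 100 is the lexicographically first length-3 string in L(M1) \ L(M2).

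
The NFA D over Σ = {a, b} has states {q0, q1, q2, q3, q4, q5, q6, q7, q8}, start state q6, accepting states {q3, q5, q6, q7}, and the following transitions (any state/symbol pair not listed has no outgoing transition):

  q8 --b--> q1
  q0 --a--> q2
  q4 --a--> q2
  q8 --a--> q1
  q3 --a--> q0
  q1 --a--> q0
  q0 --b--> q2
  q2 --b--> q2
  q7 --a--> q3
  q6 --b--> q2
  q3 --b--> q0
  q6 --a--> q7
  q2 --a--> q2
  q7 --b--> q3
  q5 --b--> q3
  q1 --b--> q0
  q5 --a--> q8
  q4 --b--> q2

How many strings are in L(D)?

The useful subgraph on states {q3, q6, q7} is acyclic, so L(D) is finite; the longest accepting path visits 3 useful states, giving maximum string length 2.
Counting accepting paths from q6 by length: 1 of length 0, 1 of length 1, 2 of length 2. Total 4.

4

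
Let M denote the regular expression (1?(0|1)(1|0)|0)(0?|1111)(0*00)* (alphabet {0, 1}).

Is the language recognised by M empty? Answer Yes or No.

No

The string 0 matches the expression, so it belongs to L(M).
Since L(M) contains at least one string, it is not empty.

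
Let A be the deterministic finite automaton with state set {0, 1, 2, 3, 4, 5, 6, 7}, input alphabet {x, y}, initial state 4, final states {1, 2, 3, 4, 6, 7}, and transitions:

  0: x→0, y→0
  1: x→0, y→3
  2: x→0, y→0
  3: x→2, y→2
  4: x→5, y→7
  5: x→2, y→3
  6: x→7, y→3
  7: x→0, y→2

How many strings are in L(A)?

7

The useful subgraph on states {2, 3, 4, 5, 7} is acyclic, so L(A) is finite; the longest accepting path visits 4 useful states, giving maximum string length 3.
Counting accepting paths from 4 by length: 1 of length 0, 1 of length 1, 3 of length 2, 2 of length 3. Total 7.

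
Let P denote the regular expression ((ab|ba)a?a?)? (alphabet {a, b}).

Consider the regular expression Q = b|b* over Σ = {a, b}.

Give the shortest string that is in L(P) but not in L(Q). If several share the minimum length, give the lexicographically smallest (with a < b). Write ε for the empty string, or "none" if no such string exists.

The string ab is accepted by P but not by Q.
No shorter string lies in the difference, and ab is the lexicographically first length-2 string in L(P) \ L(Q).

ab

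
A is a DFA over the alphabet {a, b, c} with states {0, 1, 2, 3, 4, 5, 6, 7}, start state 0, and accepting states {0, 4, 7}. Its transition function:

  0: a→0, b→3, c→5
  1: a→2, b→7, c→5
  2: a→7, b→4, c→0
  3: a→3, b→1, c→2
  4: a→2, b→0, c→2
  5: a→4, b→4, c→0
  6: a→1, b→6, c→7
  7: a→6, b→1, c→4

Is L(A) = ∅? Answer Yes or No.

No

The empty string ε is accepted: the run 0 ends in the accepting state 0.
Since at least one string is accepted, L(A) is not empty.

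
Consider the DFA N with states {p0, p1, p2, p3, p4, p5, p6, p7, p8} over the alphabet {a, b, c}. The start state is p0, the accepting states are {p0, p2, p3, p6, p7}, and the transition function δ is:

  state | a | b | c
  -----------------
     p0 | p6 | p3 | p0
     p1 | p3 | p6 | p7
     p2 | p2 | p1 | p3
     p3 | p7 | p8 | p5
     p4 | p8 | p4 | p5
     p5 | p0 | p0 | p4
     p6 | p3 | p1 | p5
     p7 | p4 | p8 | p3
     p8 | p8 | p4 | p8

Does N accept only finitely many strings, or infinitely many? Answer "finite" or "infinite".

infinite

State p0 is reachable from the start and can reach an accepting state, and it lies on the cycle p0 → p0.
Traversing that cycle any number of times yields accepted strings of unbounded length, so the language is infinite.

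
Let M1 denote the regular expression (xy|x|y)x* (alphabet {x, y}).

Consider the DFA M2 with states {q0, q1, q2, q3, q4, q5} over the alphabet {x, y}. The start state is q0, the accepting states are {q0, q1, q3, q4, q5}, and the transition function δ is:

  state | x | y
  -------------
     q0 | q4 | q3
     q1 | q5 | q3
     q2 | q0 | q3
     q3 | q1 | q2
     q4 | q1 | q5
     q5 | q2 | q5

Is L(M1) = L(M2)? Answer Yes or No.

The string xyx is accepted by M1 but rejected by M2.
So L(M1) ≠ L(M2).

No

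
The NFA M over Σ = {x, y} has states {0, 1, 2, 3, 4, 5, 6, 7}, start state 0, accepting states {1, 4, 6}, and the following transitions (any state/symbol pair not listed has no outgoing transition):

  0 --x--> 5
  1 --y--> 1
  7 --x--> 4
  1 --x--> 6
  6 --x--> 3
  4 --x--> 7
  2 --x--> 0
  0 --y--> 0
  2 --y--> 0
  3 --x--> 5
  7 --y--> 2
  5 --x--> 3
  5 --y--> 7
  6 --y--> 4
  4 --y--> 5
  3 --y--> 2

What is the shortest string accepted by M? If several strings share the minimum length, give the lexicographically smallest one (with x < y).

xyx

A breadth-first search from 0 reaches an accepting state first via the path 0 → 5 → 7 → 4 on input xyx.
No string of length < 3 is accepted (BFS exhausts all shorter strings without reaching an accepting state), and xyx is the lexicographically least accepting string of length 3.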